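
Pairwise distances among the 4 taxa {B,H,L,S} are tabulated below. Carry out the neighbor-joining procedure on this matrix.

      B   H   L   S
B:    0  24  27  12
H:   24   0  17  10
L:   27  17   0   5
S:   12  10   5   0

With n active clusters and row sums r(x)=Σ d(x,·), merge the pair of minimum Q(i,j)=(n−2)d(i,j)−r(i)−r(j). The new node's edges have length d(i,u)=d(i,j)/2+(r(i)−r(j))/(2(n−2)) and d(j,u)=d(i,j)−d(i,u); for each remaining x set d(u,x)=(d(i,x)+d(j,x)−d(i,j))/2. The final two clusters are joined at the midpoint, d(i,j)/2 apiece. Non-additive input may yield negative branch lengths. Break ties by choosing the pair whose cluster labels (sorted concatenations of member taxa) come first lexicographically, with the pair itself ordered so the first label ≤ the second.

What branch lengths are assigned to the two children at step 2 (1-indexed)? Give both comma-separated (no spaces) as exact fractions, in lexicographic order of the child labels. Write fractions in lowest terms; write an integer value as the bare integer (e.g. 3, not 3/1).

2,8

iteration 1: select B,H (d=24, Q=-66); attach at lengths (15, 9); label the merged cluster BH
  updated: d(BH,L)=10, d(BH,S)=-1
iteration 2: select BH,L (d=10, Q=-14); attach at lengths (2, 8); label the merged cluster BHL
  updated: d(BHL,S)=-3
iteration 3: select BHL,S (d=-3); attach at lengths (-3/2, -3/2); label the merged cluster BHLS
final tree: (((B:15,H:9):2,L:8):-3/2,S:-3/2)
total length: 31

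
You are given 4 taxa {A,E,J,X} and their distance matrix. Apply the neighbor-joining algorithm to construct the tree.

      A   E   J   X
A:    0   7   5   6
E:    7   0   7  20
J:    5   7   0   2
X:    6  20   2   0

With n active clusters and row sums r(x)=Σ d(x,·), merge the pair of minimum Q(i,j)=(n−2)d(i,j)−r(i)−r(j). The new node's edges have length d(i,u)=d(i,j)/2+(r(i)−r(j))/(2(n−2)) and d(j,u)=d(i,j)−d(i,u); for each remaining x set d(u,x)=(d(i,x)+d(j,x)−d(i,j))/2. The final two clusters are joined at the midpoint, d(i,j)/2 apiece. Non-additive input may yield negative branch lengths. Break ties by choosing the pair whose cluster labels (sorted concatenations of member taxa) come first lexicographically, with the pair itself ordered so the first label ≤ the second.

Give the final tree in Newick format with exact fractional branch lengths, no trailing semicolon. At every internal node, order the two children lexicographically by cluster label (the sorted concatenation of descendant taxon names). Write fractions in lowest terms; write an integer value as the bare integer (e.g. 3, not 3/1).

iteration 1: select A,E (d=7, Q=-38); attach at lengths (-1/2, 15/2); label the merged cluster AE
  updated: d(AE,J)=5/2, d(AE,X)=19/2
iteration 2: select AE,J (d=5/2, Q=-14); attach at lengths (5, -5/2); label the merged cluster AEJ
  updated: d(AEJ,X)=9/2
iteration 3: select AEJ,X (d=9/2); attach at lengths (9/4, 9/4); label the merged cluster AEJX
final tree: (((A:-1/2,E:15/2):5,J:-5/2):9/4,X:9/4)
total length: 14

(((A:-1/2,E:15/2):5,J:-5/2):9/4,X:9/4)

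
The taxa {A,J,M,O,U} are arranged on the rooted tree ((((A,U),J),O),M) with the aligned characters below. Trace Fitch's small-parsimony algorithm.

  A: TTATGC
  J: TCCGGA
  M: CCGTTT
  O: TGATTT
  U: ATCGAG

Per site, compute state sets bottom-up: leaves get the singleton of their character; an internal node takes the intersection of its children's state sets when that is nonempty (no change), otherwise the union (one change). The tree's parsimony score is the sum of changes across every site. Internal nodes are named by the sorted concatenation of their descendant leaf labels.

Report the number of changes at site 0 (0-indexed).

site 0, node AU: A={T} ∪ U={A} → {A,T} (+1)
site 0, node AJU: AU={A,T} ∩ J={T} → {T} (+0)
site 0, node AJOU: AJU={T} ∩ O={T} → {T} (+0)
site 0, node AJMOU: AJOU={T} ∪ M={C} → {C,T} (+1)
site 1, node AU: A={T} ∩ U={T} → {T} (+0)
site 1, node AJU: AU={T} ∪ J={C} → {C,T} (+1)
site 1, node AJOU: AJU={C,T} ∪ O={G} → {C,G,T} (+1)
site 1, node AJMOU: AJOU={C,G,T} ∩ M={C} → {C} (+0)
site 2, node AU: A={A} ∪ U={C} → {A,C} (+1)
site 2, node AJU: AU={A,C} ∩ J={C} → {C} (+0)
site 2, node AJOU: AJU={C} ∪ O={A} → {A,C} (+1)
site 2, node AJMOU: AJOU={A,C} ∪ M={G} → {A,C,G} (+1)
site 3, node AU: A={T} ∪ U={G} → {G,T} (+1)
site 3, node AJU: AU={G,T} ∩ J={G} → {G} (+0)
site 3, node AJOU: AJU={G} ∪ O={T} → {G,T} (+1)
site 3, node AJMOU: AJOU={G,T} ∩ M={T} → {T} (+0)
site 4, node AU: A={G} ∪ U={A} → {A,G} (+1)
site 4, node AJU: AU={A,G} ∩ J={G} → {G} (+0)
site 4, node AJOU: AJU={G} ∪ O={T} → {G,T} (+1)
site 4, node AJMOU: AJOU={G,T} ∩ M={T} → {T} (+0)
site 5, node AU: A={C} ∪ U={G} → {C,G} (+1)
site 5, node AJU: AU={C,G} ∪ J={A} → {A,C,G} (+1)
site 5, node AJOU: AJU={A,C,G} ∪ O={T} → {A,C,G,T} (+1)
site 5, node AJMOU: AJOU={A,C,G,T} ∩ M={T} → {T} (+0)
per-site changes: [2, 2, 3, 2, 2, 3]; total = 14

2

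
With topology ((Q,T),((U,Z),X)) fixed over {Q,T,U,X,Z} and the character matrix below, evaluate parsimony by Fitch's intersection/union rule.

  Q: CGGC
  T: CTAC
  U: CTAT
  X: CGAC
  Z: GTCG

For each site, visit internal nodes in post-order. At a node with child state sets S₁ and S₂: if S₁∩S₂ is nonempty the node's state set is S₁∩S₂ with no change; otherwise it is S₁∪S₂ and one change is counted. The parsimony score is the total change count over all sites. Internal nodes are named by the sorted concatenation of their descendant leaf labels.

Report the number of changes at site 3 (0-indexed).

[col 0] QT: children Q:{C}, T:{C} ∩→ {C}; cost 0
[col 0] UZ: children U:{C}, Z:{G} ∪→ {C,G}; cost 1
[col 0] UXZ: children UZ:{C,G}, X:{C} ∩→ {C}; cost 0
[col 0] QTUXZ: children QT:{C}, UXZ:{C} ∩→ {C}; cost 0
[col 1] QT: children Q:{G}, T:{T} ∪→ {G,T}; cost 1
[col 1] UZ: children U:{T}, Z:{T} ∩→ {T}; cost 0
[col 1] UXZ: children UZ:{T}, X:{G} ∪→ {G,T}; cost 1
[col 1] QTUXZ: children QT:{G,T}, UXZ:{G,T} ∩→ {G,T}; cost 0
[col 2] QT: children Q:{G}, T:{A} ∪→ {A,G}; cost 1
[col 2] UZ: children U:{A}, Z:{C} ∪→ {A,C}; cost 1
[col 2] UXZ: children UZ:{A,C}, X:{A} ∩→ {A}; cost 0
[col 2] QTUXZ: children QT:{A,G}, UXZ:{A} ∩→ {A}; cost 0
[col 3] QT: children Q:{C}, T:{C} ∩→ {C}; cost 0
[col 3] UZ: children U:{T}, Z:{G} ∪→ {G,T}; cost 1
[col 3] UXZ: children UZ:{G,T}, X:{C} ∪→ {C,G,T}; cost 1
[col 3] QTUXZ: children QT:{C}, UXZ:{C,G,T} ∩→ {C}; cost 0
per-site changes: [1, 2, 2, 2]; total = 7

2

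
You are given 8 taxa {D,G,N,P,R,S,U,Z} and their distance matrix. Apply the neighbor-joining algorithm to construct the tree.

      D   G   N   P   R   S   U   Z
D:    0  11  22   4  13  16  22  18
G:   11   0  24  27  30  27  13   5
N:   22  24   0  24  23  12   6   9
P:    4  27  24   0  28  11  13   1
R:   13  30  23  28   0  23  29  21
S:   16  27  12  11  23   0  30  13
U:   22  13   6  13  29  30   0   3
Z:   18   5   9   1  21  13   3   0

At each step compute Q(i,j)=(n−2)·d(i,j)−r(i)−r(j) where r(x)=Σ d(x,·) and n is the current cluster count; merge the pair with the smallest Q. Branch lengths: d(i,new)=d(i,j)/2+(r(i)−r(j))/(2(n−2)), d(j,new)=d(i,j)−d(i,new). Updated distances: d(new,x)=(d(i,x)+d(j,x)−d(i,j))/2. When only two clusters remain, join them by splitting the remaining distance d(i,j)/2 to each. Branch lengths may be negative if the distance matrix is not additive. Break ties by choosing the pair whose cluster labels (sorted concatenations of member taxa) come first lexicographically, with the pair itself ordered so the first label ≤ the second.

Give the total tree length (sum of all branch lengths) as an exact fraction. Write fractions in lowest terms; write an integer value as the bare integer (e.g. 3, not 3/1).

843/16

1. join N+U (d=6, Q=-200) ⇒ NU; edges |N|=10/3, |U|=8/3
  updated: d(D,NU)=19, d(G,NU)=31/2, d(NU,P)=31/2, d(NU,R)=23, d(NU,S)=18, d(NU,Z)=3
2. join D+R (d=13, Q=-154) ⇒ DR; edges |D|=4/5, |R|=61/5
  updated: d(DR,G)=14, d(DR,NU)=29/2, d(DR,P)=19/2, d(DR,S)=13, d(DR,Z)=13
3. join G+Z (d=5, Q=-207/2) ⇒ GZ; edges |G|=147/16, |Z|=-67/16
  updated: d(DR,GZ)=11, d(GZ,NU)=27/4, d(GZ,P)=23/2, d(GZ,S)=35/2
4. join GZ+NU (d=27/4, Q=-325/4) ⇒ GNUZ; edges |GZ|=49/24, |NU|=113/24
  updated: d(DR,GNUZ)=75/8, d(GNUZ,P)=81/8, d(GNUZ,S)=115/8
5. join DR+GNUZ (d=75/8, Q=-47) ⇒ DGNRUZ; edges |DR|=67/16, |GNUZ|=83/16
  updated: d(DGNRUZ,P)=41/8, d(DGNRUZ,S)=9
6. join DGNRUZ+P (d=41/8, Q=-201/8) ⇒ DGNPRUZ; edges |DGNRUZ|=25/16, |P|=57/16
  updated: d(DGNPRUZ,S)=119/16
7. join DGNPRUZ+S (d=119/16) ⇒ DGNPRSUZ; edges |DGNPRUZ|=119/32, |S|=119/32
final tree: ((((D:4/5,R:61/5):67/16,((G:147/16,Z:-67/16):49/24,(N:10/3,U:8/3):113/24):83/16):25/16,P:57/16):119/32,S:119/32)
total length: 843/16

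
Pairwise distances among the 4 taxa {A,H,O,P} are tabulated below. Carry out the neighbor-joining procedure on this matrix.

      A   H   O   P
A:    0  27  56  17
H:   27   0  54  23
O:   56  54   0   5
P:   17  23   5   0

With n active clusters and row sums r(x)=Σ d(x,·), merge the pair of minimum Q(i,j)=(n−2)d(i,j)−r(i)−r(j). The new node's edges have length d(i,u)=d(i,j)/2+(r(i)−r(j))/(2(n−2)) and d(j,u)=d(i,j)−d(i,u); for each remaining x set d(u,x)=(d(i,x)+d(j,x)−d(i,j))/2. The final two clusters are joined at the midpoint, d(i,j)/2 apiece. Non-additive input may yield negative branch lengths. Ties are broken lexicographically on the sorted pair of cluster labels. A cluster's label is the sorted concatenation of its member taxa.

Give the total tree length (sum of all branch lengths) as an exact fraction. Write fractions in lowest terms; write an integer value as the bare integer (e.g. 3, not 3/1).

step 1: merge (A,H) at d=27, Q=-150; branch lengths A→25/2, H→29/2; new cluster AH
  updated: d(AH,O)=83/2, d(AH,P)=13/2
step 2: merge (AH,O) at d=83/2, Q=-53; branch lengths AH→43/2, O→20; new cluster AHO
  updated: d(AHO,P)=-15
step 3: merge (AHO,P) at d=-15; branch lengths AHO→-15/2, P→-15/2; new cluster AHOP
final tree: (((A:25/2,H:29/2):43/2,O:20):-15/2,P:-15/2)
total length: 107/2

107/2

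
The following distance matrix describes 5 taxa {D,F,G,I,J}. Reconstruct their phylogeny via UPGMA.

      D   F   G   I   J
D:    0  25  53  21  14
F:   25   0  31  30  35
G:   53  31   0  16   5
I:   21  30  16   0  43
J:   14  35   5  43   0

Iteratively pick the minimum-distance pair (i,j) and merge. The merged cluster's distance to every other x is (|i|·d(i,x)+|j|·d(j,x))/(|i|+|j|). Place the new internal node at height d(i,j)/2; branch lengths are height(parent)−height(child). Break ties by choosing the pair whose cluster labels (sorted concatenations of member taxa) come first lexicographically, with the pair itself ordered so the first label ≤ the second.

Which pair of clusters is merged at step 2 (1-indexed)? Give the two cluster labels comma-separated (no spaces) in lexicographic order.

1. join G+J (d=5) ⇒ GJ; edges |G|=5/2, |J|=5/2
  updated: d(D,GJ)=67/2, d(F,GJ)=33, d(GJ,I)=59/2
2. join D+I (d=21) ⇒ DI; edges |D|=21/2, |I|=21/2
  updated: d(DI,F)=55/2, d(DI,GJ)=63/2
3. join DI+F (d=55/2) ⇒ DFI; edges |DI|=13/4, |F|=55/4
  updated: d(DFI,GJ)=32
4. join DFI+GJ (d=32) ⇒ DFGIJ; edges |DFI|=9/4, |GJ|=27/2
final tree: (((D:21/2,I:21/2):13/4,F:55/4):9/4,(G:5/2,J:5/2):27/2)
total length: 235/4

D,I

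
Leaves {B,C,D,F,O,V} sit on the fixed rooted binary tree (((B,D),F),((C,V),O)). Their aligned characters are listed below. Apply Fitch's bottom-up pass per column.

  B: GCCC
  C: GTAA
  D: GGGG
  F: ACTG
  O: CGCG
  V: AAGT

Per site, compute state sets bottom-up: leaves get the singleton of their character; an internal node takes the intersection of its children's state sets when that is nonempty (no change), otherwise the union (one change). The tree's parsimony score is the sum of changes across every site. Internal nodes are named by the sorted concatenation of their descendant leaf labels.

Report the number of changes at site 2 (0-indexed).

site 0, node BD: B={G} ∩ D={G} → {G} (+0)
site 0, node BDF: BD={G} ∪ F={A} → {A,G} (+1)
site 0, node CV: C={G} ∪ V={A} → {A,G} (+1)
site 0, node COV: CV={A,G} ∪ O={C} → {A,C,G} (+1)
site 0, node BCDFOV: BDF={A,G} ∩ COV={A,C,G} → {A,G} (+0)
site 1, node BD: B={C} ∪ D={G} → {C,G} (+1)
site 1, node BDF: BD={C,G} ∩ F={C} → {C} (+0)
site 1, node CV: C={T} ∪ V={A} → {A,T} (+1)
site 1, node COV: CV={A,T} ∪ O={G} → {A,G,T} (+1)
site 1, node BCDFOV: BDF={C} ∪ COV={A,G,T} → {A,C,G,T} (+1)
site 2, node BD: B={C} ∪ D={G} → {C,G} (+1)
site 2, node BDF: BD={C,G} ∪ F={T} → {C,G,T} (+1)
site 2, node CV: C={A} ∪ V={G} → {A,G} (+1)
site 2, node COV: CV={A,G} ∪ O={C} → {A,C,G} (+1)
site 2, node BCDFOV: BDF={C,G,T} ∩ COV={A,C,G} → {C,G} (+0)
site 3, node BD: B={C} ∪ D={G} → {C,G} (+1)
site 3, node BDF: BD={C,G} ∩ F={G} → {G} (+0)
site 3, node CV: C={A} ∪ V={T} → {A,T} (+1)
site 3, node COV: CV={A,T} ∪ O={G} → {A,G,T} (+1)
site 3, node BCDFOV: BDF={G} ∩ COV={A,G,T} → {G} (+0)
per-site changes: [3, 4, 4, 3]; total = 14

4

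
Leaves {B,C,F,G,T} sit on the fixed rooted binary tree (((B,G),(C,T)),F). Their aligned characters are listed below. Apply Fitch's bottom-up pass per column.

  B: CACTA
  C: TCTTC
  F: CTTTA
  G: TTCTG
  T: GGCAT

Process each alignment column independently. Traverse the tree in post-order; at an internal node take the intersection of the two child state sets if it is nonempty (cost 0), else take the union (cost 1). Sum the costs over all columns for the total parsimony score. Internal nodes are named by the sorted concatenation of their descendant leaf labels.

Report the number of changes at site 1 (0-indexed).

3

BG@0: {C} ∪ {T} = {C,T} (union, +1)
CT@0: {T} ∪ {G} = {G,T} (union, +1)
BCGT@0: {C,T} ∩ {G,T} = {T} (intersection, +0)
BCFGT@0: {T} ∪ {C} = {C,T} (union, +1)
BG@1: {A} ∪ {T} = {A,T} (union, +1)
CT@1: {C} ∪ {G} = {C,G} (union, +1)
BCGT@1: {A,T} ∪ {C,G} = {A,C,G,T} (union, +1)
BCFGT@1: {A,C,G,T} ∩ {T} = {T} (intersection, +0)
BG@2: {C} ∩ {C} = {C} (intersection, +0)
CT@2: {T} ∪ {C} = {C,T} (union, +1)
BCGT@2: {C} ∩ {C,T} = {C} (intersection, +0)
BCFGT@2: {C} ∪ {T} = {C,T} (union, +1)
BG@3: {T} ∩ {T} = {T} (intersection, +0)
CT@3: {T} ∪ {A} = {A,T} (union, +1)
BCGT@3: {T} ∩ {A,T} = {T} (intersection, +0)
BCFGT@3: {T} ∩ {T} = {T} (intersection, +0)
BG@4: {A} ∪ {G} = {A,G} (union, +1)
CT@4: {C} ∪ {T} = {C,T} (union, +1)
BCGT@4: {A,G} ∪ {C,T} = {A,C,G,T} (union, +1)
BCFGT@4: {A,C,G,T} ∩ {A} = {A} (intersection, +0)
per-site changes: [3, 3, 2, 1, 3]; total = 12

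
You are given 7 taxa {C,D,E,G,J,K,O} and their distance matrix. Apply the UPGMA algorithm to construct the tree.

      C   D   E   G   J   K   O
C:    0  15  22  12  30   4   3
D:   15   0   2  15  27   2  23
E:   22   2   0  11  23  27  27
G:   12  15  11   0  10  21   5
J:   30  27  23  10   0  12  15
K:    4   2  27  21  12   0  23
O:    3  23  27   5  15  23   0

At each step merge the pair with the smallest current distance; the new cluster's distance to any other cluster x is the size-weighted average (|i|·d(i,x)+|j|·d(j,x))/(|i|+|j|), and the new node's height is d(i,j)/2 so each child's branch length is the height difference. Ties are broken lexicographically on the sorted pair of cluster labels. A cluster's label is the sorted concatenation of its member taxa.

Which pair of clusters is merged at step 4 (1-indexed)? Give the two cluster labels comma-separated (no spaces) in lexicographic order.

J,K

step 1: merge (D,E) at d=2; branch lengths D→1, E→1; new cluster DE
  updated: d(C,DE)=37/2, d(DE,G)=13, d(DE,J)=25, d(DE,K)=29/2, d(DE,O)=25
step 2: merge (C,O) at d=3; branch lengths C→3/2, O→3/2; new cluster CO
  updated: d(CO,DE)=87/4, d(CO,G)=17/2, d(CO,J)=45/2, d(CO,K)=27/2
step 3: merge (CO,G) at d=17/2; branch lengths CO→11/4, G→17/4; new cluster CGO
  updated: d(CGO,DE)=113/6, d(CGO,J)=55/3, d(CGO,K)=16
step 4: merge (J,K) at d=12; branch lengths J→6, K→6; new cluster JK
  updated: d(CGO,JK)=103/6, d(DE,JK)=79/4
step 5: merge (CGO,JK) at d=103/6; branch lengths CGO→13/3, JK→31/12; new cluster CGJKO
  updated: d(CGJKO,DE)=96/5
step 6: merge (CGJKO,DE) at d=96/5; branch lengths CGJKO→61/60, DE→43/5; new cluster CDEGJKO
final tree: ((((C:3/2,O:3/2):11/4,G:17/4):13/3,(J:6,K:6):31/12):61/60,(D:1,E:1):43/5)
total length: 608/15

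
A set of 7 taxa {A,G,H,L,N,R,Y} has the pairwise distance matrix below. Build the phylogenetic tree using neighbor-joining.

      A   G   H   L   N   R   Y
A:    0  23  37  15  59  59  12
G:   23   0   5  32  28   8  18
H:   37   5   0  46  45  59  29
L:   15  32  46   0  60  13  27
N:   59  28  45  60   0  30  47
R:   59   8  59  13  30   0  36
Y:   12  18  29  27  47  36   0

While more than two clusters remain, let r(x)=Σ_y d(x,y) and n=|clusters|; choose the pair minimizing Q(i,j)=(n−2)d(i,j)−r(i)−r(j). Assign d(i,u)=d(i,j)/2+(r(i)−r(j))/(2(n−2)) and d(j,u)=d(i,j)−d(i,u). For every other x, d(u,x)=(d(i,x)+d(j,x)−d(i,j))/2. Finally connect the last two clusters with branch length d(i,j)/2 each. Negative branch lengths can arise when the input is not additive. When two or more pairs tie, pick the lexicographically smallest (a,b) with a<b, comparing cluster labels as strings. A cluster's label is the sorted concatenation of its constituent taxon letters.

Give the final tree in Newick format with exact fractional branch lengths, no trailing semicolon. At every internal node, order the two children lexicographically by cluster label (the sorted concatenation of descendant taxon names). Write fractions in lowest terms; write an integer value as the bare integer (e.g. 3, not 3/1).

((((A:157/16,Y:35/16):43/4,(L:53/10,R:77/10):11):39/8,(G:-47/6,H:77/6):7):27/2,N:27/2)

iteration 1: select L,R (d=13, Q=-333); attach at lengths (53/10, 77/10); label the merged cluster LR
  updated: d(A,LR)=61/2, d(G,LR)=27/2, d(H,LR)=46, d(LR,N)=77/2, d(LR,Y)=25
iteration 2: select A,Y (d=12, Q=-489/2); attach at lengths (157/16, 35/16); label the merged cluster AY
  updated: d(AY,G)=29/2, d(AY,H)=27, d(AY,LR)=87/4, d(AY,N)=47
iteration 3: select G,H (d=5, Q=-169); attach at lengths (-47/6, 77/6); label the merged cluster GH
  updated: d(AY,GH)=73/4, d(GH,LR)=109/4, d(GH,N)=34
iteration 4: select AY,LR (d=87/4, Q=-131); attach at lengths (43/4, 11); label the merged cluster ALRY
  updated: d(ALRY,GH)=95/8, d(ALRY,N)=255/8
iteration 5: select ALRY,GH (d=95/8, Q=-311/4); attach at lengths (39/8, 7); label the merged cluster AGHLRY
  updated: d(AGHLRY,N)=27
iteration 6: select AGHLRY,N (d=27); attach at lengths (27/2, 27/2); label the merged cluster AGHLNRY
final tree: ((((A:157/16,Y:35/16):43/4,(L:53/10,R:77/10):11):39/8,(G:-47/6,H:77/6):7):27/2,N:27/2)
total length: 725/8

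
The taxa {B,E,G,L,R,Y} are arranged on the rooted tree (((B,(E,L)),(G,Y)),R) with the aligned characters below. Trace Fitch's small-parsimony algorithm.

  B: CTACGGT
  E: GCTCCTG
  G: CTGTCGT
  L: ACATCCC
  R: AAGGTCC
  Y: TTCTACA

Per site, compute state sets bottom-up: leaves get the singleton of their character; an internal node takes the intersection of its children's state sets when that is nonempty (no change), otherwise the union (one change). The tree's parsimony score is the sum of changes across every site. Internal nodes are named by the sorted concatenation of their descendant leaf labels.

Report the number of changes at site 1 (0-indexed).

2

[col 0] EL: children E:{G}, L:{A} ∪→ {A,G}; cost 1
[col 0] BEL: children B:{C}, EL:{A,G} ∪→ {A,C,G}; cost 1
[col 0] GY: children G:{C}, Y:{T} ∪→ {C,T}; cost 1
[col 0] BEGLY: children BEL:{A,C,G}, GY:{C,T} ∩→ {C}; cost 0
[col 0] BEGLRY: children BEGLY:{C}, R:{A} ∪→ {A,C}; cost 1
[col 1] EL: children E:{C}, L:{C} ∩→ {C}; cost 0
[col 1] BEL: children B:{T}, EL:{C} ∪→ {C,T}; cost 1
[col 1] GY: children G:{T}, Y:{T} ∩→ {T}; cost 0
[col 1] BEGLY: children BEL:{C,T}, GY:{T} ∩→ {T}; cost 0
[col 1] BEGLRY: children BEGLY:{T}, R:{A} ∪→ {A,T}; cost 1
[col 2] EL: children E:{T}, L:{A} ∪→ {A,T}; cost 1
[col 2] BEL: children B:{A}, EL:{A,T} ∩→ {A}; cost 0
[col 2] GY: children G:{G}, Y:{C} ∪→ {C,G}; cost 1
[col 2] BEGLY: children BEL:{A}, GY:{C,G} ∪→ {A,C,G}; cost 1
[col 2] BEGLRY: children BEGLY:{A,C,G}, R:{G} ∩→ {G}; cost 0
[col 3] EL: children E:{C}, L:{T} ∪→ {C,T}; cost 1
[col 3] BEL: children B:{C}, EL:{C,T} ∩→ {C}; cost 0
[col 3] GY: children G:{T}, Y:{T} ∩→ {T}; cost 0
[col 3] BEGLY: children BEL:{C}, GY:{T} ∪→ {C,T}; cost 1
[col 3] BEGLRY: children BEGLY:{C,T}, R:{G} ∪→ {C,G,T}; cost 1
[col 4] EL: children E:{C}, L:{C} ∩→ {C}; cost 0
[col 4] BEL: children B:{G}, EL:{C} ∪→ {C,G}; cost 1
[col 4] GY: children G:{C}, Y:{A} ∪→ {A,C}; cost 1
[col 4] BEGLY: children BEL:{C,G}, GY:{A,C} ∩→ {C}; cost 0
[col 4] BEGLRY: children BEGLY:{C}, R:{T} ∪→ {C,T}; cost 1
[col 5] EL: children E:{T}, L:{C} ∪→ {C,T}; cost 1
[col 5] BEL: children B:{G}, EL:{C,T} ∪→ {C,G,T}; cost 1
[col 5] GY: children G:{G}, Y:{C} ∪→ {C,G}; cost 1
[col 5] BEGLY: children BEL:{C,G,T}, GY:{C,G} ∩→ {C,G}; cost 0
[col 5] BEGLRY: children BEGLY:{C,G}, R:{C} ∩→ {C}; cost 0
[col 6] EL: children E:{G}, L:{C} ∪→ {C,G}; cost 1
[col 6] BEL: children B:{T}, EL:{C,G} ∪→ {C,G,T}; cost 1
[col 6] GY: children G:{T}, Y:{A} ∪→ {A,T}; cost 1
[col 6] BEGLY: children BEL:{C,G,T}, GY:{A,T} ∩→ {T}; cost 0
[col 6] BEGLRY: children BEGLY:{T}, R:{C} ∪→ {C,T}; cost 1
per-site changes: [4, 2, 3, 3, 3, 3, 4]; total = 22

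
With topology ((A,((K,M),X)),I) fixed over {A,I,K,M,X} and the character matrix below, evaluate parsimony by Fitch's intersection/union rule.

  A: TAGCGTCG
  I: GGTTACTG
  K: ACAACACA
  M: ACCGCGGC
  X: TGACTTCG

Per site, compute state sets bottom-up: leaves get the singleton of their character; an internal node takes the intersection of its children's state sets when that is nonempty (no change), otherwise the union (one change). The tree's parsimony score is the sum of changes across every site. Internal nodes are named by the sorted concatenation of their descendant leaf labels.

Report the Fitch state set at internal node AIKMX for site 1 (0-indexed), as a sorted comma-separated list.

site 0, node KM: K={A} ∩ M={A} → {A} (+0)
site 0, node KMX: KM={A} ∪ X={T} → {A,T} (+1)
site 0, node AKMX: A={T} ∩ KMX={A,T} → {T} (+0)
site 0, node AIKMX: AKMX={T} ∪ I={G} → {G,T} (+1)
site 1, node KM: K={C} ∩ M={C} → {C} (+0)
site 1, node KMX: KM={C} ∪ X={G} → {C,G} (+1)
site 1, node AKMX: A={A} ∪ KMX={C,G} → {A,C,G} (+1)
site 1, node AIKMX: AKMX={A,C,G} ∩ I={G} → {G} (+0)
site 2, node KM: K={A} ∪ M={C} → {A,C} (+1)
site 2, node KMX: KM={A,C} ∩ X={A} → {A} (+0)
site 2, node AKMX: A={G} ∪ KMX={A} → {A,G} (+1)
site 2, node AIKMX: AKMX={A,G} ∪ I={T} → {A,G,T} (+1)
site 3, node KM: K={A} ∪ M={G} → {A,G} (+1)
site 3, node KMX: KM={A,G} ∪ X={C} → {A,C,G} (+1)
site 3, node AKMX: A={C} ∩ KMX={A,C,G} → {C} (+0)
site 3, node AIKMX: AKMX={C} ∪ I={T} → {C,T} (+1)
site 4, node KM: K={C} ∩ M={C} → {C} (+0)
site 4, node KMX: KM={C} ∪ X={T} → {C,T} (+1)
site 4, node AKMX: A={G} ∪ KMX={C,T} → {C,G,T} (+1)
site 4, node AIKMX: AKMX={C,G,T} ∪ I={A} → {A,C,G,T} (+1)
site 5, node KM: K={A} ∪ M={G} → {A,G} (+1)
site 5, node KMX: KM={A,G} ∪ X={T} → {A,G,T} (+1)
site 5, node AKMX: A={T} ∩ KMX={A,G,T} → {T} (+0)
site 5, node AIKMX: AKMX={T} ∪ I={C} → {C,T} (+1)
site 6, node KM: K={C} ∪ M={G} → {C,G} (+1)
site 6, node KMX: KM={C,G} ∩ X={C} → {C} (+0)
site 6, node AKMX: A={C} ∩ KMX={C} → {C} (+0)
site 6, node AIKMX: AKMX={C} ∪ I={T} → {C,T} (+1)
site 7, node KM: K={A} ∪ M={C} → {A,C} (+1)
site 7, node KMX: KM={A,C} ∪ X={G} → {A,C,G} (+1)
site 7, node AKMX: A={G} ∩ KMX={A,C,G} → {G} (+0)
site 7, node AIKMX: AKMX={G} ∩ I={G} → {G} (+0)
per-site changes: [2, 2, 3, 3, 3, 3, 2, 2]; total = 20

G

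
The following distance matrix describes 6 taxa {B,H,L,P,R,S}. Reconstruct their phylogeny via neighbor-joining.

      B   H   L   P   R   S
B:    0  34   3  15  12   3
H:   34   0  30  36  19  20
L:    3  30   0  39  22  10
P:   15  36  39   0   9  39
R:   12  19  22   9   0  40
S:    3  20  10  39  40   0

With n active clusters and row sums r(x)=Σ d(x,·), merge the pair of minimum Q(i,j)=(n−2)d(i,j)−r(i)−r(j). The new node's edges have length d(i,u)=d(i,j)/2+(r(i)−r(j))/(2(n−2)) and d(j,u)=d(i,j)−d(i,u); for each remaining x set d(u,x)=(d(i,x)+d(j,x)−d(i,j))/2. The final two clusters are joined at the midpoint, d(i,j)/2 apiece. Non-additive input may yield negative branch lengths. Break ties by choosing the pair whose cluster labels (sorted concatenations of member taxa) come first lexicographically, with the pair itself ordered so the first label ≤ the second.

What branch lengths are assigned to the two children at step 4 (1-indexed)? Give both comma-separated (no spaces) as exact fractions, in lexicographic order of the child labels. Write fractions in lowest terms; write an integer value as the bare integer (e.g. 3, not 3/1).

3/8,91/8

iteration 1: select P,R (d=9, Q=-204); attach at lengths (9, 0); label the merged cluster PR
  updated: d(B,PR)=9, d(H,PR)=23, d(L,PR)=26, d(PR,S)=35
iteration 2: select H,PR (d=23, Q=-131); attach at lengths (83/6, 55/6); label the merged cluster HPR
  updated: d(B,HPR)=10, d(HPR,L)=33/2, d(HPR,S)=16
iteration 3: select B,L (d=3, Q=-79/2); attach at lengths (-15/8, 39/8); label the merged cluster BL
  updated: d(BL,HPR)=47/4, d(BL,S)=5
iteration 4: select BL,HPR (d=47/4, Q=-131/4); attach at lengths (3/8, 91/8); label the merged cluster BHLPR
  updated: d(BHLPR,S)=37/8
iteration 5: select BHLPR,S (d=37/8); attach at lengths (37/16, 37/16); label the merged cluster BHLPRS
final tree: (((B:-15/8,L:39/8):3/8,(H:83/6,(P:9,R:0):55/6):91/8):37/16,S:37/16)
total length: 411/8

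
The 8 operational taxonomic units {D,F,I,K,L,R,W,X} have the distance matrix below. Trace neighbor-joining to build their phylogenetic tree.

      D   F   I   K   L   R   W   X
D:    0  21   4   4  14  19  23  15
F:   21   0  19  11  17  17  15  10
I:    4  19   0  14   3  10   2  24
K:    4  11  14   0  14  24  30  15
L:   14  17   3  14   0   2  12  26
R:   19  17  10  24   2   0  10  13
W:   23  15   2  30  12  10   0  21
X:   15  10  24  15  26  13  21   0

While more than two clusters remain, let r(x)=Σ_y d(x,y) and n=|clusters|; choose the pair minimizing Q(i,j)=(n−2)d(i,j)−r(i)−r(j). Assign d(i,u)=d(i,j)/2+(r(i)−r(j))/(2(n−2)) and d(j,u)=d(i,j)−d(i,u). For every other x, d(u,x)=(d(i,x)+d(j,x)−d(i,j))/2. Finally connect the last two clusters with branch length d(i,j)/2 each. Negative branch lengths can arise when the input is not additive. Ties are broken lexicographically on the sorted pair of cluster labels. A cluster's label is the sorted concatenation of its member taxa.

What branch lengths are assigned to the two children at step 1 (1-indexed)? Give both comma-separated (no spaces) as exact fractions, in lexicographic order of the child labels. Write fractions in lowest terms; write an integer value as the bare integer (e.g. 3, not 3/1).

1,3

1. join D+K (d=4, Q=-188) ⇒ DK; edges |D|=1, |K|=3
  updated: d(DK,F)=14, d(DK,I)=7, d(DK,L)=12, d(DK,R)=39/2, d(DK,W)=49/2, d(DK,X)=13
2. join F+X (d=10, Q=-149) ⇒ FX; edges |F|=7/2, |X|=13/2
  updated: d(DK,FX)=17/2, d(FX,I)=33/2, d(FX,L)=33/2, d(FX,R)=10, d(FX,W)=13
3. join DK+FX (d=17/2, Q=-102) ⇒ DFKX; edges |DK|=41/8, |FX|=27/8
  updated: d(DFKX,I)=15/2, d(DFKX,L)=10, d(DFKX,R)=21/2, d(DFKX,W)=29/2
4. join I+W (d=2, Q=-55) ⇒ IW; edges |I|=-5/3, |W|=11/3
  updated: d(DFKX,IW)=10, d(IW,L)=13/2, d(IW,R)=9
5. join DFKX+IW (d=10, Q=-36) ⇒ DFIKWX; edges |DFKX|=25/4, |IW|=15/4
  updated: d(DFIKWX,L)=13/4, d(DFIKWX,R)=19/4
6. join DFIKWX+L (d=13/4, Q=-10) ⇒ DFIKLWX; edges |DFIKWX|=3, |L|=1/4
  updated: d(DFIKLWX,R)=7/4
7. join DFIKLWX+R (d=7/4) ⇒ DFIKLRWX; edges |DFIKLWX|=7/8, |R|=7/8
final tree: (((((D:1,K:3):41/8,(F:7/2,X:13/2):27/8):25/4,(I:-5/3,W:11/3):15/4):3,L:1/4):7/8,R:7/8)
total length: 79/2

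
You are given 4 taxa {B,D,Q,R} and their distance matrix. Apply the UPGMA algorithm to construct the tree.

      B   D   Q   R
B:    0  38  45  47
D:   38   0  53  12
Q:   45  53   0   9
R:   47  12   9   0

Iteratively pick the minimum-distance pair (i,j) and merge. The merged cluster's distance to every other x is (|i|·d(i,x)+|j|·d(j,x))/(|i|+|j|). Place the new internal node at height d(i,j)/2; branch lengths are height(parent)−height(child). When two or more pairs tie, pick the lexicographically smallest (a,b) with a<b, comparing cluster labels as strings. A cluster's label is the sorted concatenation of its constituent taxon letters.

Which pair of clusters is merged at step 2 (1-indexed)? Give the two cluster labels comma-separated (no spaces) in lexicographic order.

iteration 1: select Q,R (d=9); attach at lengths (9/2, 9/2); label the merged cluster QR
  updated: d(B,QR)=46, d(D,QR)=65/2
iteration 2: select D,QR (d=65/2); attach at lengths (65/4, 47/4); label the merged cluster DQR
  updated: d(B,DQR)=130/3
iteration 3: select B,DQR (d=130/3); attach at lengths (65/3, 65/12); label the merged cluster BDQR
final tree: (B:65/3,(D:65/4,(Q:9/2,R:9/2):47/4):65/12)
total length: 769/12

D,QR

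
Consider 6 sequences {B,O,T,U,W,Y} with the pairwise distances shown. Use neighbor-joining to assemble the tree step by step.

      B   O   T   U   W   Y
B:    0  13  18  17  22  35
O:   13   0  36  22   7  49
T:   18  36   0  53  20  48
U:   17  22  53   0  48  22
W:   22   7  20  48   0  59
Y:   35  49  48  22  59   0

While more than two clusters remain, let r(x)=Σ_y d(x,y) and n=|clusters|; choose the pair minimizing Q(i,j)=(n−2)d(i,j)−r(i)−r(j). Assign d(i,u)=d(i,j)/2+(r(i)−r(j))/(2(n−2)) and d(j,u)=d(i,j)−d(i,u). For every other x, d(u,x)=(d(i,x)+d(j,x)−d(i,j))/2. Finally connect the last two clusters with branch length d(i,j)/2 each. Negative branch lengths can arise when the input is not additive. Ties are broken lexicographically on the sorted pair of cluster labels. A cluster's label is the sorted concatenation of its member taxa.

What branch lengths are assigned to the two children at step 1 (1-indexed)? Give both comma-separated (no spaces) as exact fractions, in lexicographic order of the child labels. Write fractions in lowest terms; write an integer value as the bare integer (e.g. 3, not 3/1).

iteration 1: select U,Y (d=22, Q=-287); attach at lengths (37/8, 139/8); label the merged cluster UY
  updated: d(B,UY)=15, d(O,UY)=49/2, d(T,UY)=79/2, d(UY,W)=85/2
iteration 2: select O,W (d=7, Q=-151); attach at lengths (5/3, 16/3); label the merged cluster OW
  updated: d(B,OW)=14, d(OW,T)=49/2, d(OW,UY)=30
iteration 3: select B,UY (d=15, Q=-203/2); attach at lengths (-15/8, 135/8); label the merged cluster BUY
  updated: d(BUY,OW)=29/2, d(BUY,T)=85/4
iteration 4: select BUY,OW (d=29/2, Q=-241/4); attach at lengths (45/8, 71/8); label the merged cluster BOUWY
  updated: d(BOUWY,T)=125/8
iteration 5: select BOUWY,T (d=125/8); attach at lengths (125/16, 125/16); label the merged cluster BOTUWY
final tree: (((B:-15/8,(U:37/8,Y:139/8):135/8):45/8,(O:5/3,W:16/3):71/8):125/16,T:125/16)
total length: 593/8

37/8,139/8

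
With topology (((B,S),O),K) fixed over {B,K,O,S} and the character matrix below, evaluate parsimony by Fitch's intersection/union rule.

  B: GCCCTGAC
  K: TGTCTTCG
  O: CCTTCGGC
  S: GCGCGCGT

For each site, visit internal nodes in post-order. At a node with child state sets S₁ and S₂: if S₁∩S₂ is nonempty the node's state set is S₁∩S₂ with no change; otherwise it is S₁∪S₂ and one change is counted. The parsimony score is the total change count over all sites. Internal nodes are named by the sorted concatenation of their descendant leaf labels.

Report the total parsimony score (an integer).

14

[col 0] BS: children B:{G}, S:{G} ∩→ {G}; cost 0
[col 0] BOS: children BS:{G}, O:{C} ∪→ {C,G}; cost 1
[col 0] BKOS: children BOS:{C,G}, K:{T} ∪→ {C,G,T}; cost 1
[col 1] BS: children B:{C}, S:{C} ∩→ {C}; cost 0
[col 1] BOS: children BS:{C}, O:{C} ∩→ {C}; cost 0
[col 1] BKOS: children BOS:{C}, K:{G} ∪→ {C,G}; cost 1
[col 2] BS: children B:{C}, S:{G} ∪→ {C,G}; cost 1
[col 2] BOS: children BS:{C,G}, O:{T} ∪→ {C,G,T}; cost 1
[col 2] BKOS: children BOS:{C,G,T}, K:{T} ∩→ {T}; cost 0
[col 3] BS: children B:{C}, S:{C} ∩→ {C}; cost 0
[col 3] BOS: children BS:{C}, O:{T} ∪→ {C,T}; cost 1
[col 3] BKOS: children BOS:{C,T}, K:{C} ∩→ {C}; cost 0
[col 4] BS: children B:{T}, S:{G} ∪→ {G,T}; cost 1
[col 4] BOS: children BS:{G,T}, O:{C} ∪→ {C,G,T}; cost 1
[col 4] BKOS: children BOS:{C,G,T}, K:{T} ∩→ {T}; cost 0
[col 5] BS: children B:{G}, S:{C} ∪→ {C,G}; cost 1
[col 5] BOS: children BS:{C,G}, O:{G} ∩→ {G}; cost 0
[col 5] BKOS: children BOS:{G}, K:{T} ∪→ {G,T}; cost 1
[col 6] BS: children B:{A}, S:{G} ∪→ {A,G}; cost 1
[col 6] BOS: children BS:{A,G}, O:{G} ∩→ {G}; cost 0
[col 6] BKOS: children BOS:{G}, K:{C} ∪→ {C,G}; cost 1
[col 7] BS: children B:{C}, S:{T} ∪→ {C,T}; cost 1
[col 7] BOS: children BS:{C,T}, O:{C} ∩→ {C}; cost 0
[col 7] BKOS: children BOS:{C}, K:{G} ∪→ {C,G}; cost 1
per-site changes: [2, 1, 2, 1, 2, 2, 2, 2]; total = 14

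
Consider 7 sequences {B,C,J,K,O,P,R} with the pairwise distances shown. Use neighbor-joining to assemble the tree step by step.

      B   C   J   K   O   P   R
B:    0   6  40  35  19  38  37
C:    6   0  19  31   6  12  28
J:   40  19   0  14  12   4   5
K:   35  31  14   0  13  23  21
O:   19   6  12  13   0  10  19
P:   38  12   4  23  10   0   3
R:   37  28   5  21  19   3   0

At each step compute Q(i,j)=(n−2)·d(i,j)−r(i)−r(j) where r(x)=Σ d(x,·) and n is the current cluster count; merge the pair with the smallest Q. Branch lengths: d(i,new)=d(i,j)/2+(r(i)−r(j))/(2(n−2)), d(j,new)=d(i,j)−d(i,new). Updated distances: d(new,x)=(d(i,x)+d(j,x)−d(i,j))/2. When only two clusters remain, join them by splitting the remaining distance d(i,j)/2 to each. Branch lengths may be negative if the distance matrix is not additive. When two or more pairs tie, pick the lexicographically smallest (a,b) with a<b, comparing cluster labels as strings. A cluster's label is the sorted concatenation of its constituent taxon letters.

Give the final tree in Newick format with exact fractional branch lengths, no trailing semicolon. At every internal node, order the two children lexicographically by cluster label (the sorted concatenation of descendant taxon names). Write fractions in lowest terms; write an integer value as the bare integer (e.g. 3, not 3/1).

step 1: merge (B,C) at d=6, Q=-247; branch lengths B→103/10, C→-43/10; new cluster BC
  updated: d(BC,J)=53/2, d(BC,K)=30, d(BC,O)=19/2, d(BC,P)=22, d(BC,R)=59/2
step 2: merge (BC,O) at d=19/2, Q=-143; branch lengths BC→23/2, O→-2; new cluster BCO
  updated: d(BCO,J)=29/2, d(BCO,K)=67/4, d(BCO,P)=45/4, d(BCO,R)=39/2
step 3: merge (BCO,K) at d=67/4, Q=-173/2; branch lengths BCO→25/4, K→21/2; new cluster BCKO
  updated: d(BCKO,J)=47/8, d(BCKO,P)=35/4, d(BCKO,R)=95/8
step 4: merge (BCKO,J) at d=47/8, Q=-237/8; branch lengths BCKO→187/32, J→1/32; new cluster BCJKO
  updated: d(BCJKO,P)=55/16, d(BCJKO,R)=11/2
step 5: merge (BCJKO,P) at d=55/16, Q=-191/16; branch lengths BCJKO→95/32, P→15/32; new cluster BCJKOP
  updated: d(BCJKOP,R)=81/32
step 6: merge (BCJKOP,R) at d=81/32; branch lengths BCJKOP→81/64, R→81/64; new cluster BCJKOPR
final tree: ((((((B:103/10,C:-43/10):23/2,O:-2):25/4,K:21/2):187/32,J:1/32):95/32,P:15/32):81/64,R:81/64)
total length: 1411/32

((((((B:103/10,C:-43/10):23/2,O:-2):25/4,K:21/2):187/32,J:1/32):95/32,P:15/32):81/64,R:81/64)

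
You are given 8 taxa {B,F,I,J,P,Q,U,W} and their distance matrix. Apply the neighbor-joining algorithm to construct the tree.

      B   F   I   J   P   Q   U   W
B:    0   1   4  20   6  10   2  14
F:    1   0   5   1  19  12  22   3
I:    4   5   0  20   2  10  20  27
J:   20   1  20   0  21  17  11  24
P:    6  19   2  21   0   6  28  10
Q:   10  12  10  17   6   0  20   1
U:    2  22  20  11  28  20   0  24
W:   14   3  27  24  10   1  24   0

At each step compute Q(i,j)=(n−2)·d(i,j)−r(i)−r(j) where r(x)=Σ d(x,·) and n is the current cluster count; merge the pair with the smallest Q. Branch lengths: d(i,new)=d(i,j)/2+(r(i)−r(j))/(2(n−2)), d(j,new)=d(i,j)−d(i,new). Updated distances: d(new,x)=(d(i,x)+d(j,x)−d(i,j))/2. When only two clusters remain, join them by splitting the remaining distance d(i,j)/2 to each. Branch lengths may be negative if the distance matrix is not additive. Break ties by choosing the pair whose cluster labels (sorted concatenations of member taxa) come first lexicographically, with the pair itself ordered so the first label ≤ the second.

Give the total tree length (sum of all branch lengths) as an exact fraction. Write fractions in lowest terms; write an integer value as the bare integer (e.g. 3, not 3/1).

69/2

step 1: merge (J,U) at d=11, Q=-175; branch lengths J→53/12, U→79/12; new cluster JU
  updated: d(B,JU)=11/2, d(F,JU)=6, d(I,JU)=29/2, d(JU,P)=19, d(JU,Q)=13, d(JU,W)=37/2
step 2: merge (Q,W) at d=1, Q=-241/2; branch lengths Q→-33/20, W→53/20; new cluster QW
  updated: d(B,QW)=23/2, d(F,QW)=7, d(I,QW)=18, d(JU,QW)=61/4, d(P,QW)=15/2
step 3: merge (I,P) at d=2, Q=-89; branch lengths I→-1/4, P→9/4; new cluster IP
  updated: d(B,IP)=4, d(F,IP)=11, d(IP,JU)=63/4, d(IP,QW)=47/4
step 4: merge (IP,QW) at d=47/4, Q=-211/4; branch lengths IP→43/8, QW→51/8; new cluster IPQW
  updated: d(B,IPQW)=15/8, d(F,IPQW)=25/8, d(IPQW,JU)=77/8
step 5: merge (B,IPQW) at d=15/8, Q=-77/4; branch lengths B→-5/8, IPQW→5/2; new cluster BIPQW
  updated: d(BIPQW,F)=9/8, d(BIPQW,JU)=53/8
step 6: merge (BIPQW,F) at d=9/8, Q=-55/4; branch lengths BIPQW→7/8, F→1/4; new cluster BFIPQW
  updated: d(BFIPQW,JU)=23/4
step 7: merge (BFIPQW,JU) at d=23/4; branch lengths BFIPQW→23/8, JU→23/8; new cluster BFIJPQUW
final tree: (((B:-5/8,((I:-1/4,P:9/4):43/8,(Q:-33/20,W:53/20):51/8):5/2):7/8,F:1/4):23/8,(J:53/12,U:79/12):23/8)
total length: 69/2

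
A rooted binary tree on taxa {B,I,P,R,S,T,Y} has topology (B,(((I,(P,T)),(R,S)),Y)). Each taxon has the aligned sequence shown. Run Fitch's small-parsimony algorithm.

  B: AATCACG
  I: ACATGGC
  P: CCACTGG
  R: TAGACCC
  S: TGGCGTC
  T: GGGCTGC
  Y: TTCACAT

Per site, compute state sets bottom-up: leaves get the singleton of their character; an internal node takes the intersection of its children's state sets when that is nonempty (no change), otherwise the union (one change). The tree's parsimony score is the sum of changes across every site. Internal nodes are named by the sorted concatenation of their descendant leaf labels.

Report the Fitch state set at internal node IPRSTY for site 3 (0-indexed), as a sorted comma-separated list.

site 0, node PT: P={C} ∪ T={G} → {C,G} (+1)
site 0, node IPT: I={A} ∪ PT={C,G} → {A,C,G} (+1)
site 0, node RS: R={T} ∩ S={T} → {T} (+0)
site 0, node IPRST: IPT={A,C,G} ∪ RS={T} → {A,C,G,T} (+1)
site 0, node IPRSTY: IPRST={A,C,G,T} ∩ Y={T} → {T} (+0)
site 0, node BIPRSTY: B={A} ∪ IPRSTY={T} → {A,T} (+1)
site 1, node PT: P={C} ∪ T={G} → {C,G} (+1)
site 1, node IPT: I={C} ∩ PT={C,G} → {C} (+0)
site 1, node RS: R={A} ∪ S={G} → {A,G} (+1)
site 1, node IPRST: IPT={C} ∪ RS={A,G} → {A,C,G} (+1)
site 1, node IPRSTY: IPRST={A,C,G} ∪ Y={T} → {A,C,G,T} (+1)
site 1, node BIPRSTY: B={A} ∩ IPRSTY={A,C,G,T} → {A} (+0)
site 2, node PT: P={A} ∪ T={G} → {A,G} (+1)
site 2, node IPT: I={A} ∩ PT={A,G} → {A} (+0)
site 2, node RS: R={G} ∩ S={G} → {G} (+0)
site 2, node IPRST: IPT={A} ∪ RS={G} → {A,G} (+1)
site 2, node IPRSTY: IPRST={A,G} ∪ Y={C} → {A,C,G} (+1)
site 2, node BIPRSTY: B={T} ∪ IPRSTY={A,C,G} → {A,C,G,T} (+1)
site 3, node PT: P={C} ∩ T={C} → {C} (+0)
site 3, node IPT: I={T} ∪ PT={C} → {C,T} (+1)
site 3, node RS: R={A} ∪ S={C} → {A,C} (+1)
site 3, node IPRST: IPT={C,T} ∩ RS={A,C} → {C} (+0)
site 3, node IPRSTY: IPRST={C} ∪ Y={A} → {A,C} (+1)
site 3, node BIPRSTY: B={C} ∩ IPRSTY={A,C} → {C} (+0)
site 4, node PT: P={T} ∩ T={T} → {T} (+0)
site 4, node IPT: I={G} ∪ PT={T} → {G,T} (+1)
site 4, node RS: R={C} ∪ S={G} → {C,G} (+1)
site 4, node IPRST: IPT={G,T} ∩ RS={C,G} → {G} (+0)
site 4, node IPRSTY: IPRST={G} ∪ Y={C} → {C,G} (+1)
site 4, node BIPRSTY: B={A} ∪ IPRSTY={C,G} → {A,C,G} (+1)
site 5, node PT: P={G} ∩ T={G} → {G} (+0)
site 5, node IPT: I={G} ∩ PT={G} → {G} (+0)
site 5, node RS: R={C} ∪ S={T} → {C,T} (+1)
site 5, node IPRST: IPT={G} ∪ RS={C,T} → {C,G,T} (+1)
site 5, node IPRSTY: IPRST={C,G,T} ∪ Y={A} → {A,C,G,T} (+1)
site 5, node BIPRSTY: B={C} ∩ IPRSTY={A,C,G,T} → {C} (+0)
site 6, node PT: P={G} ∪ T={C} → {C,G} (+1)
site 6, node IPT: I={C} ∩ PT={C,G} → {C} (+0)
site 6, node RS: R={C} ∩ S={C} → {C} (+0)
site 6, node IPRST: IPT={C} ∩ RS={C} → {C} (+0)
site 6, node IPRSTY: IPRST={C} ∪ Y={T} → {C,T} (+1)
site 6, node BIPRSTY: B={G} ∪ IPRSTY={C,T} → {C,G,T} (+1)
per-site changes: [4, 4, 4, 3, 4, 3, 3]; total = 25

A,C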